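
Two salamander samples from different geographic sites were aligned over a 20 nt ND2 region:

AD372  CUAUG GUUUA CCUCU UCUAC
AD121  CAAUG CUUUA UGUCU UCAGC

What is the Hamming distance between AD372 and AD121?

The sequences differ at positions 2 (U/A), 6 (G/C), 11 (C/U), 12 (C/G), 18 (U/A), 19 (A/G).
That gives 6 mismatches out of 20 aligned sites, so the Hamming distance is 6.

6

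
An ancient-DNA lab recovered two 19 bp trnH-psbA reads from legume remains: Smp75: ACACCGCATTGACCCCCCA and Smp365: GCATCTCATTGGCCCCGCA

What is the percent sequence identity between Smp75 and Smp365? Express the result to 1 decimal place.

73.7%

Differing sites — 1:A/G; 4:C/T; 6:G/T; 12:A/G; 17:C/G.
14 of the 19 sites match, so the percent identity is 14/19 × 100 = 73.7%.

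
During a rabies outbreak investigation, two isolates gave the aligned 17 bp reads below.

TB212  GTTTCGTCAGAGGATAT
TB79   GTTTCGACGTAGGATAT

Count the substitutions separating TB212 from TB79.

Differing sites — 7:T/A; 9:A/G; 10:G/T.
That gives 3 mismatches out of 17 aligned sites, so the Hamming distance is 3.

3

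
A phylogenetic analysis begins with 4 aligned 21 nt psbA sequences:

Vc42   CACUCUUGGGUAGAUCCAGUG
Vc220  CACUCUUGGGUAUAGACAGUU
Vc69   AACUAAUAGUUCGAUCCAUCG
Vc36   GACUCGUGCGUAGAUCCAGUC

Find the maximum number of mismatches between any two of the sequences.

12

Pairwise Hamming distances:
  Vc42 vs Vc220: 4
  Vc42 vs Vc69: 8
  Vc42 vs Vc36: 4
  Vc220 vs Vc69: 12
  Vc220 vs Vc36: 7
  Vc69 vs Vc36: 10
The largest is 12, between Vc220 and Vc69.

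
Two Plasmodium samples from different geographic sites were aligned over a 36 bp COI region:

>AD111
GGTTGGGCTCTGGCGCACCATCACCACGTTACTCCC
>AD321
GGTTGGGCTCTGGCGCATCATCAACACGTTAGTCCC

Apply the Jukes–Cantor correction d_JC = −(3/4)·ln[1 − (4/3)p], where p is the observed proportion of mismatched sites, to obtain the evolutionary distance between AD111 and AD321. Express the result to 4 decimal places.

The sequences differ at positions 18 (C/T), 24 (C/A), 32 (C/G).
p = 3/36 = 0.083333.
d = −0.75 · ln(1 − (4/3)·0.083333) = −0.75 · ln(0.888889) = −0.75 · (-0.117783) = 0.0883.

0.0883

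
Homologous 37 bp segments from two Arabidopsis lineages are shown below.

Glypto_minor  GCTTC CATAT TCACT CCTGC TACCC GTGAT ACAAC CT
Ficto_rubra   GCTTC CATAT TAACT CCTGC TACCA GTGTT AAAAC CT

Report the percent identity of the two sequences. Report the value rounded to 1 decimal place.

The sequences differ at positions 12 (C/A), 25 (C/A), 29 (A/T), 32 (C/A).
33 of the 37 sites match, so the percent identity is 33/37 × 100 = 89.2%.

89.2%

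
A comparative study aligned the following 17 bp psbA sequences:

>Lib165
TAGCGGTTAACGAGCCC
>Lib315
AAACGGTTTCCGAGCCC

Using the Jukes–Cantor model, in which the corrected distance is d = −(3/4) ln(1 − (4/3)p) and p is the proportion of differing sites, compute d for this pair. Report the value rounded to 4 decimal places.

The sequences differ at positions 1 (T/A), 3 (G/A), 9 (A/T), 10 (A/C).
p = 4/17 = 0.235294.
d = −0.75 · ln(1 − (4/3)·0.235294) = −0.75 · ln(0.686275) = −0.75 · (-0.376477) = 0.2824.

0.2824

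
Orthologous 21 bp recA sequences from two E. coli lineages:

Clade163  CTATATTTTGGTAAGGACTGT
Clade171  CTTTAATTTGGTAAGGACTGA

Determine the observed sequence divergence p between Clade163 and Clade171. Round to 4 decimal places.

Mismatches occur at site 3 (A↔T), site 6 (T↔A), site 21 (T↔A).
There are 3 differences over 21 sites, so p = 3/21 = 0.1429.

0.1429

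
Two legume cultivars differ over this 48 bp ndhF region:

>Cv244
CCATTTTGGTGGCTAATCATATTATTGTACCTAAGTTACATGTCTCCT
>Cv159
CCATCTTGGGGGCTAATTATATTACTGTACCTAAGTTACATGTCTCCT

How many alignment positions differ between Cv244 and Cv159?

The sequences differ at positions 5 (T/C), 10 (T/G), 18 (C/T), 25 (T/C).
That gives 4 mismatches out of 48 aligned sites, so the Hamming distance is 4.

4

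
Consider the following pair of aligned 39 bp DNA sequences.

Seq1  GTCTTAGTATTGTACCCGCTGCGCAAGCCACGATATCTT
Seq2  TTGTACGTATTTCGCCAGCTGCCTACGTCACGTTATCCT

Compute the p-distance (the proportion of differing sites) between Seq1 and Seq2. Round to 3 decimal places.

0.359

Mismatches occur at site 1 (G→T), site 3 (C→G), site 5 (T→A), site 6 (A→C), site 12 (G→T), site 13 (T→C), site 14 (A→G), site 17 (C→A), site 23 (G→C), site 24 (C→T), site 26 (A→C), site 28 (C→T), site 33 (A→T), site 38 (T→C).
There are 14 differences over 39 sites, so p = 14/39 = 0.359.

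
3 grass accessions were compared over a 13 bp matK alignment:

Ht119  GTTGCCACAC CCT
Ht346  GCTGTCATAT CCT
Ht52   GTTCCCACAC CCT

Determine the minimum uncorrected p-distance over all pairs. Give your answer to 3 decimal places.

Pairwise Hamming distances:
  Ht119 vs Ht346: 4
  Ht119 vs Ht52: 1
  Ht346 vs Ht52: 5
The smallest is 1 mismatch, between Ht119 and Ht52; p = 1/13 = 0.077.

0.077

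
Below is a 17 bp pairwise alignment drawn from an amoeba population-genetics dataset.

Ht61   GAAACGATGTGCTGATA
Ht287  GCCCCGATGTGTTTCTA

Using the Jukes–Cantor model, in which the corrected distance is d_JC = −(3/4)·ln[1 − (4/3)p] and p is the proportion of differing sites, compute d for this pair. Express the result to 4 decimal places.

Differing sites — 2:A/C; 3:A/C; 4:A/C; 12:C/T; 14:G/T; 15:A/C.
p = 6/17 = 0.352941.
d = −0.75 · ln(1 − (4/3)·0.352941) = −0.75 · ln(0.529412) = −0.75 · (-0.635988) = 0.4770.

0.4770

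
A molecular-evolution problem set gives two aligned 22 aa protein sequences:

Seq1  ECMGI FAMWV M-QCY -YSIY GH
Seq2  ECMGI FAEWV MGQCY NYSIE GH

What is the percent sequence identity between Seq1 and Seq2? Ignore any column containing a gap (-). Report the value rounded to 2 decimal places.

Excluding the 2 gap columns leaves 20 comparable sites.
Differing sites — 8:M/E; 20:Y/E.
18 of the 20 comparable sites match, so the percent identity is 18/20 × 100 = 90.00%.

90.00%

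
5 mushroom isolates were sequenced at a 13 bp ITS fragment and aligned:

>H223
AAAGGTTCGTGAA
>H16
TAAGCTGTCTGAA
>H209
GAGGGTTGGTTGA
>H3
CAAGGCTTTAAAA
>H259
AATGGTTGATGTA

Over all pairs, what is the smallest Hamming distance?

Pairwise Hamming distances:
  H223 vs H16: 5
  H223 vs H209: 5
  H223 vs H3: 6
  H223 vs H259: 4
  H16 vs H209: 8
  H16 vs H3: 7
  H16 vs H259: 7
  H209 vs H3: 8
  H209 vs H259: 5
  H3 vs H259: 8
The smallest is 4, between H223 and H259.

4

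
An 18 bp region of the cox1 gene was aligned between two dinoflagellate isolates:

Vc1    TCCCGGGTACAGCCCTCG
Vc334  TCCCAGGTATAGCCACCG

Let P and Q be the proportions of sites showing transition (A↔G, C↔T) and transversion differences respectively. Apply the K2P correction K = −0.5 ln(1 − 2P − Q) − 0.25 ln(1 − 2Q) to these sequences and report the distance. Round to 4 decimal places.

Differing sites — 5:G/A (Ti); 10:C/T (Ti); 15:C/A (Tv); 16:T/C (Ti).
Of the 4 differences, 3 transitions and 1 transversion over 18 sites: P = 3/18 = 0.166667, Q = 1/18 = 0.055556.
d = −0.5·ln(0.611110) − 0.25·ln(0.888888) = −0.5·(-0.492478) − 0.25·(-0.117784) = 0.2757.

0.2757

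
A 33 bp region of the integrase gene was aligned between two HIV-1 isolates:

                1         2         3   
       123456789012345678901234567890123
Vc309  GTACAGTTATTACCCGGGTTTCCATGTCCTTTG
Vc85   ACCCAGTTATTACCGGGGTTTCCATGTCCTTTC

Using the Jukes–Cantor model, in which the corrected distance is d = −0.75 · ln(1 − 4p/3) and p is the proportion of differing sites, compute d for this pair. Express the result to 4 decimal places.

The sequences differ at positions 1 (G/A), 2 (T/C), 3 (A/C), 15 (C/G), 33 (G/C).
p = 5/33 = 0.151515.
d = −0.75 · ln(1 − (4/3)·0.151515) = −0.75 · ln(0.797980) = −0.75 · (-0.225672) = 0.1693.

0.1693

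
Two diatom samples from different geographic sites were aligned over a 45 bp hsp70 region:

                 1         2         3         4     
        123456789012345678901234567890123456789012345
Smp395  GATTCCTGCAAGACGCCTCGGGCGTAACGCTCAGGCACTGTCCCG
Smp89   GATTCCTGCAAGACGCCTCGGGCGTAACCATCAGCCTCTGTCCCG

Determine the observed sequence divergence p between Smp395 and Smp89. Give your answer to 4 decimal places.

Mismatches occur at site 29 (G/C), site 30 (C/A), site 35 (G/C), site 37 (A/T).
There are 4 differences over 45 sites, so p = 4/45 = 0.0889.

0.0889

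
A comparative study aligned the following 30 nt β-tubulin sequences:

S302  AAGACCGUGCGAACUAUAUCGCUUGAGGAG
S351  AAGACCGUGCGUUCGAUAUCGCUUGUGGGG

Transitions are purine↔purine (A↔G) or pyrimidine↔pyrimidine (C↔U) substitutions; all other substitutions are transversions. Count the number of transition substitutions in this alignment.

The sequences differ at positions 12 (A/U, transversion), 13 (A/U, transversion), 15 (U/G, transversion), 26 (A/U, transversion), 29 (A/G, transition).
Of the 5 differences, 1 transition and 4 transversions, so the answer is 1.

1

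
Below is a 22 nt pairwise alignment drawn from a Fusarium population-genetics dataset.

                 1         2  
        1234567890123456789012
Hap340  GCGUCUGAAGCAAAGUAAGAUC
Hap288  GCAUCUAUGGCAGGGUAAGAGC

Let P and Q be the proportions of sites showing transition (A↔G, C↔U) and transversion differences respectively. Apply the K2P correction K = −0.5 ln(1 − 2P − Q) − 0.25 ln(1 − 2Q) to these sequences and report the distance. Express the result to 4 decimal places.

Differing sites — 3:G/A (Ti); 7:G/A (Ti); 8:A/U (Tv); 9:A/G (Ti); 13:A/G (Ti); 14:A/G (Ti); 21:U/G (Tv).
Of the 7 differences, 5 transitions and 2 transversions over 22 sites: P = 5/22 = 0.227273, Q = 2/22 = 0.090909.
d = −0.5·ln(0.454545) − 0.25·ln(0.818182) = −0.5·(-0.788458) − 0.25·(-0.200670) = 0.4444.

0.4444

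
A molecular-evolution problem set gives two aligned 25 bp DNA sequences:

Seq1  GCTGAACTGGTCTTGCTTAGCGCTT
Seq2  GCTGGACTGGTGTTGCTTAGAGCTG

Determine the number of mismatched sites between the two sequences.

4

The sequences differ at positions 5 (A/G), 12 (C/G), 21 (C/A), 25 (T/G).
That gives 4 mismatches out of 25 aligned sites, so the Hamming distance is 4.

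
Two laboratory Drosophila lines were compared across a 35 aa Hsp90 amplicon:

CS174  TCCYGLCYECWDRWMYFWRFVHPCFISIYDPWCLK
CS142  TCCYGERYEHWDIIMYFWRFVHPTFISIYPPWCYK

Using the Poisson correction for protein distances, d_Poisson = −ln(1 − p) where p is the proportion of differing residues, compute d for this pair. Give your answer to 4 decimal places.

0.2595

Differing sites — 6:L/E; 7:C/R; 10:C/H; 13:R/I; 14:W/I; 24:C/T; 30:D/P; 34:L/Y.
p = 8/35 = 0.228571.
d = −ln(1 − 0.228571) = −ln(0.771429) = 0.2595.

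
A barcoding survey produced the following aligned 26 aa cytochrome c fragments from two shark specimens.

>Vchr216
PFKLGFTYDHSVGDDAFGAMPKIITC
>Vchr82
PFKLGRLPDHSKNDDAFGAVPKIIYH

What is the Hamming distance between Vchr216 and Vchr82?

Mismatches occur at site 6 (F↔R), site 7 (T↔L), site 8 (Y↔P), site 12 (V↔K), site 13 (G↔N), site 20 (M↔V), site 25 (T↔Y), site 26 (C↔H).
That gives 8 mismatches out of 26 aligned sites, so the Hamming distance is 8.

8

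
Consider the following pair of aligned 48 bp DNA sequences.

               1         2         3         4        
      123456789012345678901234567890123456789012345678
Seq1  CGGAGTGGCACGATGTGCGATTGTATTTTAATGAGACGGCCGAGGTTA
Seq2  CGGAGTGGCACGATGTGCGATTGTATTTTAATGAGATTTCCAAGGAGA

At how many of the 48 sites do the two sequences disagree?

Differing sites — 37:C/T; 38:G/T; 39:G/T; 42:G/A; 46:T/A; 47:T/G.
That gives 6 mismatches out of 48 aligned sites, so the Hamming distance is 6.

6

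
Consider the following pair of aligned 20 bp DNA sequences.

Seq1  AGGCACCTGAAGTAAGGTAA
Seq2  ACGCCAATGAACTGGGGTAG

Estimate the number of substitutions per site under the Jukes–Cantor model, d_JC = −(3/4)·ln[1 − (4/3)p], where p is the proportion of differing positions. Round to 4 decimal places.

0.5716

The sequences differ at positions 2 (G/C), 5 (A/C), 6 (C/A), 7 (C/A), 12 (G/C), 14 (A/G), 15 (A/G), 20 (A/G).
p = 8/20 = 0.400000.
d = −0.75 · ln(1 − (4/3)·0.400000) = −0.75 · ln(0.466667) = −0.75 · (-0.762139) = 0.5716.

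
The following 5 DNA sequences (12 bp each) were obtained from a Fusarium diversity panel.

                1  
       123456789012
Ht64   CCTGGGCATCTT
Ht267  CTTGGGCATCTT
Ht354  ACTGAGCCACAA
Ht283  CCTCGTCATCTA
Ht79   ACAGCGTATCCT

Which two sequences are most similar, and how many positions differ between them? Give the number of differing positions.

Pairwise Hamming distances:
  Ht64 vs Ht267: 1
  Ht64 vs Ht354: 6
  Ht64 vs Ht283: 3
  Ht64 vs Ht79: 5
  Ht267 vs Ht354: 7
  Ht267 vs Ht283: 4
  Ht267 vs Ht79: 6
  Ht354 vs Ht283: 7
  Ht354 vs Ht79: 7
  Ht283 vs Ht79: 8
The smallest is 1, between Ht64 and Ht267.

1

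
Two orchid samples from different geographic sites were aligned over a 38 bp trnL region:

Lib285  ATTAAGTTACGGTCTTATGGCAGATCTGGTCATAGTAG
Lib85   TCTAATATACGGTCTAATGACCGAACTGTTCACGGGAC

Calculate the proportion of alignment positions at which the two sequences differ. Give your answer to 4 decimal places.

0.3421

Mismatches occur at site 1 (A/T), site 2 (T/C), site 6 (G/T), site 7 (T/A), site 16 (T/A), site 20 (G/A), site 22 (A/C), site 25 (T/A), site 29 (G/T), site 33 (T/C), site 34 (A/G), site 36 (T/G), site 38 (G/C).
There are 13 differences over 38 sites, so p = 13/38 = 0.3421.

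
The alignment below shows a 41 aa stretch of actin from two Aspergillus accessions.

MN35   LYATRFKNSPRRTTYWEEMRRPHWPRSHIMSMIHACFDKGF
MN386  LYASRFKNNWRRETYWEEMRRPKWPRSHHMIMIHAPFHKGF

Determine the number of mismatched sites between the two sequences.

Differing sites — 4:T/S; 9:S/N; 10:P/W; 13:T/E; 23:H/K; 29:I/H; 31:S/I; 36:C/P; 38:D/H.
That gives 9 mismatches out of 41 aligned sites, so the Hamming distance is 9.

9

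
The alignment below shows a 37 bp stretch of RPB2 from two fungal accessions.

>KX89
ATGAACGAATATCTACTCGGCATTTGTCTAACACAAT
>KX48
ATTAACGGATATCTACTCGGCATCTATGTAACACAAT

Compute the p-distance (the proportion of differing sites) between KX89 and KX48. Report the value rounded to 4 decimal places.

0.1351

The sequences differ at positions 3 (G/T), 8 (A/G), 24 (T/C), 26 (G/A), 28 (C/G).
There are 5 differences over 37 sites, so p = 5/37 = 0.1351.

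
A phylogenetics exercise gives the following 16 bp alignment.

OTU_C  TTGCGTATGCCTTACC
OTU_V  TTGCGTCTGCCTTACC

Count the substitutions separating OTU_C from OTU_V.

A single mismatch occurs at site 7 (A/C).
That gives 1 mismatch out of 16 aligned sites, so the Hamming distance is 1.

1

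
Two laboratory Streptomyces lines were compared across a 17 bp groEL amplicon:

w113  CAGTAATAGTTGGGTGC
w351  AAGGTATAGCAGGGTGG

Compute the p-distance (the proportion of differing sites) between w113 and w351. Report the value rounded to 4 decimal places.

Differing sites — 1:C/A; 4:T/G; 5:A/T; 10:T/C; 11:T/A; 17:C/G.
There are 6 differences over 17 sites, so p = 6/17 = 0.3529.

0.3529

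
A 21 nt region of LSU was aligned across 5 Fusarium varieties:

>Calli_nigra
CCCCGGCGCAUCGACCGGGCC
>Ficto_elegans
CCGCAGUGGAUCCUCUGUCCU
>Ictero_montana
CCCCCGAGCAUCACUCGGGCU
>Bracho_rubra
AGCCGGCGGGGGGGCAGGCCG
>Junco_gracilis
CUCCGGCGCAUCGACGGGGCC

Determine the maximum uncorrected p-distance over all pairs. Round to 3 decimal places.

0.667

Pairwise Hamming distances:
  Calli_nigra vs Ficto_elegans: 10
  Calli_nigra vs Ictero_montana: 6
  Calli_nigra vs Bracho_rubra: 10
  Calli_nigra vs Junco_gracilis: 2
  Ficto_elegans vs Ictero_montana: 10
  Ficto_elegans vs Bracho_rubra: 13
  Ficto_elegans vs Junco_gracilis: 11
  Ictero_montana vs Bracho_rubra: 14
  Ictero_montana vs Junco_gracilis: 8
  Bracho_rubra vs Junco_gracilis: 10
The largest is 14 mismatches, between Ictero_montana and Bracho_rubra; p = 14/21 = 0.667.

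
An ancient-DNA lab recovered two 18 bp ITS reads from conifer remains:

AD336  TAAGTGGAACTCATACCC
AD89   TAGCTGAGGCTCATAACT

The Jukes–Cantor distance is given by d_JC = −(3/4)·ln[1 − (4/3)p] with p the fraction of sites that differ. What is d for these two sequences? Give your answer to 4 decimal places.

0.5482

Mismatches occur at site 3 (A→G), site 4 (G→C), site 7 (G→A), site 8 (A→G), site 9 (A→G), site 16 (C→A), site 18 (C→T).
p = 7/18 = 0.388889.
d = −0.75 · ln(1 − (4/3)·0.388889) = −0.75 · ln(0.481481) = −0.75 · (-0.730889) = 0.5482.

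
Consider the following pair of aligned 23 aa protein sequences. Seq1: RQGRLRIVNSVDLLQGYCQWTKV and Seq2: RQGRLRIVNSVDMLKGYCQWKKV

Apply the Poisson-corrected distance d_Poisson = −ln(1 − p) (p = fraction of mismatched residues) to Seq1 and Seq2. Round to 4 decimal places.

Differing sites — 13:L/M; 15:Q/K; 21:T/K.
p = 3/23 = 0.130435.
d = −ln(1 − 0.130435) = −ln(0.869565) = 0.1398.

0.1398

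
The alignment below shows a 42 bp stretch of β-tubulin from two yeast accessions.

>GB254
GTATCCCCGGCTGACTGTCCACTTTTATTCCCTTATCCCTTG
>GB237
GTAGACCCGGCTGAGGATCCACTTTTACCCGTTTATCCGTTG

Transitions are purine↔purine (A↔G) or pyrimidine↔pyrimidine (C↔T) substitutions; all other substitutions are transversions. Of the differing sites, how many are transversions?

6

The sequences differ at positions 4 (T/G, transversion), 5 (C/A, transversion), 15 (C/G, transversion), 16 (T/G, transversion), 17 (G/A, transition), 28 (T/C, transition), 29 (T/C, transition), 31 (C/G, transversion), 32 (C/T, transition), 39 (C/G, transversion).
Of the 10 differences, 4 transitions and 6 transversions, so the answer is 6.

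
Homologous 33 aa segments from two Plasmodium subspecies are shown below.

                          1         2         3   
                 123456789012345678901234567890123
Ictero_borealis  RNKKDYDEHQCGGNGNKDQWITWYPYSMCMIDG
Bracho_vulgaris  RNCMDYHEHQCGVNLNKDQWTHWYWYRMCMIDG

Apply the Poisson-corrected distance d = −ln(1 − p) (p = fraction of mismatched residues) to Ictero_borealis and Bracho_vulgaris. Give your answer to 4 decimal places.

0.3185

The sequences differ at positions 3 (K/C), 4 (K/M), 7 (D/H), 13 (G/V), 15 (G/L), 21 (I/T), 22 (T/H), 25 (P/W), 27 (S/R).
p = 9/33 = 0.272727.
d = −ln(1 − 0.272727) = −ln(0.727273) = 0.3185.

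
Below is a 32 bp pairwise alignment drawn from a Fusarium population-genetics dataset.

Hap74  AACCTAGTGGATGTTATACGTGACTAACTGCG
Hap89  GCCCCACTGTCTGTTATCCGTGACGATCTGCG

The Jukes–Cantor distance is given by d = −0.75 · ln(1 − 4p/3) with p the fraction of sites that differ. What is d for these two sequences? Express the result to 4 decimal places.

Mismatches occur at site 1 (A↔G), site 2 (A↔C), site 5 (T↔C), site 7 (G↔C), site 10 (G↔T), site 11 (A↔C), site 18 (A↔C), site 25 (T↔G), site 27 (A↔T).
p = 9/32 = 0.281250.
d = −0.75 · ln(1 − (4/3)·0.281250) = −0.75 · ln(0.625000) = −0.75 · (-0.470004) = 0.3525.

0.3525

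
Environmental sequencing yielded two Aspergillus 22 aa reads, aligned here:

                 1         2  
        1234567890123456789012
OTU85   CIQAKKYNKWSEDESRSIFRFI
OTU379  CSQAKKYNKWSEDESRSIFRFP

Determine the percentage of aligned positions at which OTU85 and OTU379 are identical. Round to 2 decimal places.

90.91%

Mismatches occur at site 2 (I→S), site 22 (I→P).
20 of the 22 sites match, so the percent identity is 20/22 × 100 = 90.91%.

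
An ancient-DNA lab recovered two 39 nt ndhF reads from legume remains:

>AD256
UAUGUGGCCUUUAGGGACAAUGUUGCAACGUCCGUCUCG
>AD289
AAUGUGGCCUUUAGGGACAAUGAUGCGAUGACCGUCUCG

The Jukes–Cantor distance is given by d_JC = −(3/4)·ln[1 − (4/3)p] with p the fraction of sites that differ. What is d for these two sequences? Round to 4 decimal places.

0.1406

Differing sites — 1:U/A; 23:U/A; 27:A/G; 29:C/U; 31:U/A.
p = 5/39 = 0.128205.
d = −0.75 · ln(1 − (4/3)·0.128205) = −0.75 · ln(0.829060) = −0.75 · (-0.187463) = 0.1406.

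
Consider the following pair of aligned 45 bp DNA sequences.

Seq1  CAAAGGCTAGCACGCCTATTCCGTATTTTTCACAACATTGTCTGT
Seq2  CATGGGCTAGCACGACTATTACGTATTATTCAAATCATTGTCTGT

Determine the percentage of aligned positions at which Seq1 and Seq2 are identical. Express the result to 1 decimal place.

The sequences differ at positions 3 (A/T), 4 (A/G), 15 (C/A), 21 (C/A), 28 (T/A), 33 (C/A), 35 (A/T).
38 of the 45 sites match, so the percent identity is 38/45 × 100 = 84.4%.

84.4%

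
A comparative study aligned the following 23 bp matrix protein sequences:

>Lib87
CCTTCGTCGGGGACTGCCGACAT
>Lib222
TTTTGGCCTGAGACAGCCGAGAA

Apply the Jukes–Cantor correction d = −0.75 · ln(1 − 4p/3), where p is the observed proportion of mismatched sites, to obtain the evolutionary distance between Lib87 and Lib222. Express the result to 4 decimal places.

Mismatches occur at site 1 (C/T), site 2 (C/T), site 5 (C/G), site 7 (T/C), site 9 (G/T), site 11 (G/A), site 15 (T/A), site 21 (C/G), site 23 (T/A).
p = 9/23 = 0.391304.
d = −0.75 · ln(1 − (4/3)·0.391304) = −0.75 · ln(0.478261) = −0.75 · (-0.737599) = 0.5532.

0.5532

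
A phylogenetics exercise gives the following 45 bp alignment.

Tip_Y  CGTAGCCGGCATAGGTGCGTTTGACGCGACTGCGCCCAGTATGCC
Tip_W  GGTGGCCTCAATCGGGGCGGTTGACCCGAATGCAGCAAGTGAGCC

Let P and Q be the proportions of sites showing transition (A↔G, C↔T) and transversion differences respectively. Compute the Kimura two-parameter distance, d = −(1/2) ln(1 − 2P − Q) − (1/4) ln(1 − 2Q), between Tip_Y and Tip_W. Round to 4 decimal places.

0.4459

Differing sites — 1:C/G (Tv); 4:A/G (Ti); 8:G/T (Tv); 9:G/C (Tv); 10:C/A (Tv); 13:A/C (Tv); 16:T/G (Tv); 20:T/G (Tv); 26:G/C (Tv); 30:C/A (Tv); 34:G/A (Ti); 35:C/G (Tv); 37:C/A (Tv); 41:A/G (Ti); 42:T/A (Tv).
Of the 15 differences, 3 transitions and 12 transversions over 45 sites: P = 3/45 = 0.066667, Q = 12/45 = 0.266667.
d = −0.5·ln(0.599999) − 0.25·ln(0.466666) = −0.5·(-0.510827) − 0.25·(-0.762141) = 0.4459.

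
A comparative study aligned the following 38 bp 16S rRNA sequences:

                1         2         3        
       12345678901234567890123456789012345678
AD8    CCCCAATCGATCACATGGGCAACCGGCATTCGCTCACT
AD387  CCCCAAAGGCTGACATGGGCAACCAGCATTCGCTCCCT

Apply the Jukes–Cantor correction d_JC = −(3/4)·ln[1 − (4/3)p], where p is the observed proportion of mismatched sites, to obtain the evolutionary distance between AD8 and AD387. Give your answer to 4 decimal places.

Differing sites — 7:T/A; 8:C/G; 10:A/C; 12:C/G; 25:G/A; 36:A/C.
p = 6/38 = 0.157895.
d = −0.75 · ln(1 − (4/3)·0.157895) = −0.75 · ln(0.789473) = −0.75 · (-0.236390) = 0.1773.

0.1773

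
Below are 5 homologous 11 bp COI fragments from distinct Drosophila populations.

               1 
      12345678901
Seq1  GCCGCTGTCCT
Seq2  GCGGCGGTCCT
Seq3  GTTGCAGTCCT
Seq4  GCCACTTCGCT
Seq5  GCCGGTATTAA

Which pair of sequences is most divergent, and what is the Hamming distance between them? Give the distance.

8

Pairwise Hamming distances:
  Seq1 vs Seq2: 2
  Seq1 vs Seq3: 3
  Seq1 vs Seq4: 4
  Seq1 vs Seq5: 5
  Seq2 vs Seq3: 3
  Seq2 vs Seq4: 6
  Seq2 vs Seq5: 7
  Seq3 vs Seq4: 7
  Seq3 vs Seq5: 8
  Seq4 vs Seq5: 7
The largest is 8, between Seq3 and Seq5.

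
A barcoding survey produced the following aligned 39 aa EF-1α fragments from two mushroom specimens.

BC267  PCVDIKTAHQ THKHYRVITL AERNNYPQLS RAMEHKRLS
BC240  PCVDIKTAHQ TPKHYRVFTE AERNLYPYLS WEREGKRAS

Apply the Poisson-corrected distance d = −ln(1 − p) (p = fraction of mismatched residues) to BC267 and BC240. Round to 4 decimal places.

Differing sites — 12:H/P; 18:I/F; 20:L/E; 25:N/L; 28:Q/Y; 31:R/W; 32:A/E; 33:M/R; 35:H/G; 38:L/A.
p = 10/39 = 0.256410.
d = −ln(1 − 0.256410) = −ln(0.743590) = 0.2963.

0.2963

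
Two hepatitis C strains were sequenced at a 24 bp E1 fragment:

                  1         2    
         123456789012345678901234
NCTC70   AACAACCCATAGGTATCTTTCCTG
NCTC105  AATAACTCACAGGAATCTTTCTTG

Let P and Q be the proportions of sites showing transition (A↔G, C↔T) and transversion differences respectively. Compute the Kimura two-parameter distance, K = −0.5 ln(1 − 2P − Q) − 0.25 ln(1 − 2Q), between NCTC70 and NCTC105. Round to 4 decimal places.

0.2568

The sequences differ at positions 3 (C/T, transition), 7 (C/T, transition), 10 (T/C, transition), 14 (T/A, transversion), 22 (C/T, transition).
Of the 5 differences, 4 transitions and 1 transversion over 24 sites: P = 4/24 = 0.166667, Q = 1/24 = 0.041667.
d = −0.5·ln(0.624999) − 0.25·ln(0.916666) = −0.5·(-0.470005) − 0.25·(-0.087012) = 0.2568.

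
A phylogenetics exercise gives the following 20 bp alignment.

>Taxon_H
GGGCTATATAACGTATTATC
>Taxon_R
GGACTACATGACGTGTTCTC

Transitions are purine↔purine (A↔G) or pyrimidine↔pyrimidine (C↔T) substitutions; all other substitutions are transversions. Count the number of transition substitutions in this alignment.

4

Differing sites — 3:G/A (Ti); 7:T/C (Ti); 10:A/G (Ti); 15:A/G (Ti); 18:A/C (Tv).
Of the 5 differences, 4 transitions and 1 transversion, so the answer is 4.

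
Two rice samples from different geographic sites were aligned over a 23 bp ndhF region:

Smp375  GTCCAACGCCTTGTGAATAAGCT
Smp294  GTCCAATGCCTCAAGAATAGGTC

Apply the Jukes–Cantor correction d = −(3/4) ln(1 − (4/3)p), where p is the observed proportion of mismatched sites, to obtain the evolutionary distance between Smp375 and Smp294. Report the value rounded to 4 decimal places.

0.3904

Differing sites — 7:C/T; 12:T/C; 13:G/A; 14:T/A; 20:A/G; 22:C/T; 23:T/C.
p = 7/23 = 0.304348.
d = −0.75 · ln(1 − (4/3)·0.304348) = −0.75 · ln(0.594203) = −0.75 · (-0.520534) = 0.3904.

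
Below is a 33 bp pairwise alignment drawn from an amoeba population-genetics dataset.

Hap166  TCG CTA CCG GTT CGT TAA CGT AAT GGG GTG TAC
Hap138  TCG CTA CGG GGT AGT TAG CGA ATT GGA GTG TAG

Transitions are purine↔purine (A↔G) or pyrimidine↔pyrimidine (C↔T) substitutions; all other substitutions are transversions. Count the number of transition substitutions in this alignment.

Differing sites — 8:C/G (Tv); 11:T/G (Tv); 13:C/A (Tv); 18:A/G (Ti); 21:T/A (Tv); 23:A/T (Tv); 27:G/A (Ti); 33:C/G (Tv).
Of the 8 differences, 2 transitions and 6 transversions, so the answer is 2.

2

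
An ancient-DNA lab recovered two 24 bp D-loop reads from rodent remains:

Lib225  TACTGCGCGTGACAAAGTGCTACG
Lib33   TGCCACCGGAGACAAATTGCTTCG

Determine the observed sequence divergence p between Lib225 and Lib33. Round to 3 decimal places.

0.333

Mismatches occur at site 2 (A↔G), site 4 (T↔C), site 5 (G↔A), site 7 (G↔C), site 8 (C↔G), site 10 (T↔A), site 17 (G↔T), site 22 (A↔T).
There are 8 differences over 24 sites, so p = 8/24 = 0.333.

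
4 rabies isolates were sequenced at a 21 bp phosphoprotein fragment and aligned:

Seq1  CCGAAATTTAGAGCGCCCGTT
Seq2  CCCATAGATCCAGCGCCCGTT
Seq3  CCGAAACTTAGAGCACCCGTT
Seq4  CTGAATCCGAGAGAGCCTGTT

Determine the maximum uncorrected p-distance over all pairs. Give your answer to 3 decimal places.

0.524

Pairwise Hamming distances:
  Seq1 vs Seq2: 6
  Seq1 vs Seq3: 2
  Seq1 vs Seq4: 7
  Seq2 vs Seq3: 7
  Seq2 vs Seq4: 11
  Seq3 vs Seq4: 7
The largest is 11 mismatches, between Seq2 and Seq4; p = 11/21 = 0.524.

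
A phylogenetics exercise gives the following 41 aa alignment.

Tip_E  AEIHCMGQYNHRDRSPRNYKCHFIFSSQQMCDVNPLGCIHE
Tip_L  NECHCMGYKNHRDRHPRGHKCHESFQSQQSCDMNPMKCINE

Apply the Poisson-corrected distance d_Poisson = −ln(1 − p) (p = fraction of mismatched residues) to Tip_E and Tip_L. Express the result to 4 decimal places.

The sequences differ at positions 1 (A/N), 3 (I/C), 8 (Q/Y), 9 (Y/K), 15 (S/H), 18 (N/G), 19 (Y/H), 23 (F/E), 24 (I/S), 26 (S/Q), 30 (M/S), 33 (V/M), 36 (L/M), 37 (G/K), 40 (H/N).
p = 15/41 = 0.365854.
d = −ln(1 − 0.365854) = −ln(0.634146) = 0.4555.

0.4555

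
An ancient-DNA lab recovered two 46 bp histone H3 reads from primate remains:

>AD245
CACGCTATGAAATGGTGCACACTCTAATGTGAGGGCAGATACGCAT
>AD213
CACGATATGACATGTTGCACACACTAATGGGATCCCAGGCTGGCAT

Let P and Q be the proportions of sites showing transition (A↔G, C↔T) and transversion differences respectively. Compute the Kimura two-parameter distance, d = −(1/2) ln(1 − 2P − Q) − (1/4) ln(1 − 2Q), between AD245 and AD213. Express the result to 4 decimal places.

Differing sites — 5:C/A (Tv); 11:A/C (Tv); 15:G/T (Tv); 23:T/A (Tv); 30:T/G (Tv); 33:G/T (Tv); 34:G/C (Tv); 35:G/C (Tv); 39:A/G (Ti); 40:T/C (Ti); 41:A/T (Tv); 42:C/G (Tv).
Of the 12 differences, 2 transitions and 10 transversions over 46 sites: P = 2/46 = 0.043478, Q = 10/46 = 0.217391.
d = −0.5·ln(0.695653) − 0.25·ln(0.565218) = −0.5·(-0.362904) − 0.25·(-0.570544) = 0.3241.

0.3241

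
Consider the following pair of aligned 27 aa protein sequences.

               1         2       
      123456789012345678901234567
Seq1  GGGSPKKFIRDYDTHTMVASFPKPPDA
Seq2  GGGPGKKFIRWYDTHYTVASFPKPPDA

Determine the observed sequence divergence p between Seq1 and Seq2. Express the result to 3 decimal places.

0.185

Differing sites — 4:S/P; 5:P/G; 11:D/W; 16:T/Y; 17:M/T.
There are 5 differences over 27 sites, so p = 5/27 = 0.185.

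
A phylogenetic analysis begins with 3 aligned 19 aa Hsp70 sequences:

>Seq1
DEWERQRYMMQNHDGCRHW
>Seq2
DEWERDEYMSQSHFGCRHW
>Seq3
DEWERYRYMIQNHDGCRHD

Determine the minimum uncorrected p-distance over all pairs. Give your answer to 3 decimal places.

0.158

Pairwise Hamming distances:
  Seq1 vs Seq2: 5
  Seq1 vs Seq3: 3
  Seq2 vs Seq3: 6
The smallest is 3 mismatches, between Seq1 and Seq3; p = 3/19 = 0.158.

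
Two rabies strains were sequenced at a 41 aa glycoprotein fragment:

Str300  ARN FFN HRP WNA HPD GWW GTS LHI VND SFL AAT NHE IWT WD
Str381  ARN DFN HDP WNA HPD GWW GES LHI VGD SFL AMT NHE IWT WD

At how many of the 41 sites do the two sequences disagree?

The sequences differ at positions 4 (F/D), 8 (R/D), 20 (T/E), 26 (N/G), 32 (A/M).
That gives 5 mismatches out of 41 aligned sites, so the Hamming distance is 5.

5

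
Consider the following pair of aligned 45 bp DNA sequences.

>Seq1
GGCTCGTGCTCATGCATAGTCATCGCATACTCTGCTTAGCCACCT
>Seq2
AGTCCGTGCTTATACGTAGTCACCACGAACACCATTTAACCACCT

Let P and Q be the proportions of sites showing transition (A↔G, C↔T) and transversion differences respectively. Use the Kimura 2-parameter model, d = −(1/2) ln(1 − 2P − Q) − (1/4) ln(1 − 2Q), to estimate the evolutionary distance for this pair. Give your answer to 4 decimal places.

0.5100

Mismatches occur at site 1 (G/A, transition), site 3 (C/T, transition), site 4 (T/C, transition), site 11 (C/T, transition), site 14 (G/A, transition), site 16 (A/G, transition), site 23 (T/C, transition), site 25 (G/A, transition), site 27 (A/G, transition), site 28 (T/A, transversion), site 31 (T/A, transversion), site 33 (T/C, transition), site 34 (G/A, transition), site 35 (C/T, transition), site 39 (G/A, transition).
Of the 15 differences, 13 transitions and 2 transversions over 45 sites: P = 13/45 = 0.288889, Q = 2/45 = 0.044444.
d = −0.5·ln(0.377778) − 0.25·ln(0.911112) = −0.5·(-0.973449) − 0.25·(-0.093089) = 0.5100.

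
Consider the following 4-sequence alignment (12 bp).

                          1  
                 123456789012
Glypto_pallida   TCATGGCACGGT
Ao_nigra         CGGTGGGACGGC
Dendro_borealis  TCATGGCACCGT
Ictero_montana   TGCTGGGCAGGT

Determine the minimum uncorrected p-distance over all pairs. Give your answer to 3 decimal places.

0.083

Pairwise Hamming distances:
  Glypto_pallida vs Ao_nigra: 5
  Glypto_pallida vs Dendro_borealis: 1
  Glypto_pallida vs Ictero_montana: 5
  Ao_nigra vs Dendro_borealis: 6
  Ao_nigra vs Ictero_montana: 5
  Dendro_borealis vs Ictero_montana: 6
The smallest is 1 mismatch, between Glypto_pallida and Dendro_borealis; p = 1/12 = 0.083.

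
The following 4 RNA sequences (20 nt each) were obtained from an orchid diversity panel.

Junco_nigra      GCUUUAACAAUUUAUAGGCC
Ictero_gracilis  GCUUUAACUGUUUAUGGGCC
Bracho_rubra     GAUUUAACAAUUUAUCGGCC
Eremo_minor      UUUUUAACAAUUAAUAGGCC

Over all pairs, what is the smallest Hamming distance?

Pairwise Hamming distances:
  Junco_nigra vs Ictero_gracilis: 3
  Junco_nigra vs Bracho_rubra: 2
  Junco_nigra vs Eremo_minor: 3
  Ictero_gracilis vs Bracho_rubra: 4
  Ictero_gracilis vs Eremo_minor: 6
  Bracho_rubra vs Eremo_minor: 4
The smallest is 2, between Junco_nigra and Bracho_rubra.

2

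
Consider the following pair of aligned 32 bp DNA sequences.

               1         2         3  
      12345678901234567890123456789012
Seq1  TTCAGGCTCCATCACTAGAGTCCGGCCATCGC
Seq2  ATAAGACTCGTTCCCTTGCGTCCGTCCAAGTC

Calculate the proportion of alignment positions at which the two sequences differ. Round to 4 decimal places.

0.3750

The sequences differ at positions 1 (T/A), 3 (C/A), 6 (G/A), 10 (C/G), 11 (A/T), 14 (A/C), 17 (A/T), 19 (A/C), 25 (G/T), 29 (T/A), 30 (C/G), 31 (G/T).
There are 12 differences over 32 sites, so p = 12/32 = 0.3750.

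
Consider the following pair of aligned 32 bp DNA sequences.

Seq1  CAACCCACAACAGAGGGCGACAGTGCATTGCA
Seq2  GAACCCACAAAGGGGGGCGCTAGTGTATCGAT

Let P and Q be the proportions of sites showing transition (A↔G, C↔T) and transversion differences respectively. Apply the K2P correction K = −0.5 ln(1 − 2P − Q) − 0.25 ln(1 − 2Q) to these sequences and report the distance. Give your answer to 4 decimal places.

0.4099

The sequences differ at positions 1 (C/G, transversion), 11 (C/A, transversion), 12 (A/G, transition), 14 (A/G, transition), 20 (A/C, transversion), 21 (C/T, transition), 26 (C/T, transition), 29 (T/C, transition), 31 (C/A, transversion), 32 (A/T, transversion).
Of the 10 differences, 5 transitions and 5 transversions over 32 sites: P = 5/32 = 0.156250, Q = 5/32 = 0.156250.
d = −0.5·ln(0.531250) − 0.25·ln(0.687500) = −0.5·(-0.632523) − 0.25·(-0.374693) = 0.4099.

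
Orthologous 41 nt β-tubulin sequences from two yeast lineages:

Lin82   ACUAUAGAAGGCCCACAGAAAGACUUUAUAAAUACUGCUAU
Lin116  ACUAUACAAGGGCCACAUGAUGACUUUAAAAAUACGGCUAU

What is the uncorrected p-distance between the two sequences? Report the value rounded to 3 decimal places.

0.171

Mismatches occur at site 7 (G↔C), site 12 (C↔G), site 18 (G↔U), site 19 (A↔G), site 21 (A↔U), site 29 (U↔A), site 36 (U↔G).
There are 7 differences over 41 sites, so p = 7/41 = 0.171.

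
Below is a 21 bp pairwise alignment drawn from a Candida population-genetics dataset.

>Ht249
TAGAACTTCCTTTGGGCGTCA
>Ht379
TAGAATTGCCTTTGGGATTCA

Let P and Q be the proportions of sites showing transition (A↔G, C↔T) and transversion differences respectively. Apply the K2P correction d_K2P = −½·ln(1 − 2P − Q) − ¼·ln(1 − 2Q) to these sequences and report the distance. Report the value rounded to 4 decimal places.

The sequences differ at positions 6 (C/T, transition), 8 (T/G, transversion), 17 (C/A, transversion), 18 (G/T, transversion).
Of the 4 differences, 1 transition and 3 transversions over 21 sites: P = 1/21 = 0.047619, Q = 3/21 = 0.142857.
d = −0.5·ln(0.761905) − 0.25·ln(0.714286) = −0.5·(-0.271933) − 0.25·(-0.336472) = 0.2201.

0.2201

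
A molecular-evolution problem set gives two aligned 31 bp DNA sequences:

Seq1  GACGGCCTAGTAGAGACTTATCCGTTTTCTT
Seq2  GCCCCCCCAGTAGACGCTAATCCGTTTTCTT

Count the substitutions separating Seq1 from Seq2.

The sequences differ at positions 2 (A/C), 4 (G/C), 5 (G/C), 8 (T/C), 15 (G/C), 16 (A/G), 19 (T/A).
That gives 7 mismatches out of 31 aligned sites, so the Hamming distance is 7.

7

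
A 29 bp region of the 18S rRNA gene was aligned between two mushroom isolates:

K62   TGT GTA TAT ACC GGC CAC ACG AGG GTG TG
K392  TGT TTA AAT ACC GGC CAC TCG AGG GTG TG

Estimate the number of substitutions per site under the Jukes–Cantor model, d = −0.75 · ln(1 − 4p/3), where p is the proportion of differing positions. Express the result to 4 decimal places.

Mismatches occur at site 4 (G↔T), site 7 (T↔A), site 19 (A↔T).
p = 3/29 = 0.103448.
d = −0.75 · ln(1 − (4/3)·0.103448) = −0.75 · ln(0.862069) = −0.75 · (-0.148420) = 0.1113.

0.1113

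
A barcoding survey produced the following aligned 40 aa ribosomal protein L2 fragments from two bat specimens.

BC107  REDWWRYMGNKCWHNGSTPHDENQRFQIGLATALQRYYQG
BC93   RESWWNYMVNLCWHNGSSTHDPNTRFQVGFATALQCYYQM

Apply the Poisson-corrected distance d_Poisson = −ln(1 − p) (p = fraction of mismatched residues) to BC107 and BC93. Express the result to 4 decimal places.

0.3567

Mismatches occur at site 3 (D/S), site 6 (R/N), site 9 (G/V), site 11 (K/L), site 18 (T/S), site 19 (P/T), site 22 (E/P), site 24 (Q/T), site 28 (I/V), site 30 (L/F), site 36 (R/C), site 40 (G/M).
p = 12/40 = 0.300000.
d = −ln(1 − 0.300000) = −ln(0.700000) = 0.3567.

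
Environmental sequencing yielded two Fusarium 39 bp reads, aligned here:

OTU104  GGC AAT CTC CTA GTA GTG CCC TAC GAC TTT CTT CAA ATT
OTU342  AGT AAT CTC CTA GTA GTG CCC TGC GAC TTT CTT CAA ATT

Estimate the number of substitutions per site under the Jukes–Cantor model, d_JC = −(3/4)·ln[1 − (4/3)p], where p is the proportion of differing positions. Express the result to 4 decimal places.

The sequences differ at positions 1 (G/A), 3 (C/T), 23 (A/G).
p = 3/39 = 0.076923.
d = −0.75 · ln(1 − (4/3)·0.076923) = −0.75 · ln(0.897436) = −0.75 · (-0.108213) = 0.0812.

0.0812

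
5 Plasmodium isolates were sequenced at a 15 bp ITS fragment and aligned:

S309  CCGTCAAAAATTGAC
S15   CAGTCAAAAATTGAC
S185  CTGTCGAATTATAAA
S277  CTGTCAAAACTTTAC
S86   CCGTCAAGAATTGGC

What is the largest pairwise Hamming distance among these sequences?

9

Pairwise Hamming distances:
  S309 vs S15: 1
  S309 vs S185: 7
  S309 vs S277: 3
  S309 vs S86: 2
  S15 vs S185: 7
  S15 vs S277: 3
  S15 vs S86: 3
  S185 vs S277: 6
  S185 vs S86: 9
  S277 vs S86: 5
The largest is 9, between S185 and S86.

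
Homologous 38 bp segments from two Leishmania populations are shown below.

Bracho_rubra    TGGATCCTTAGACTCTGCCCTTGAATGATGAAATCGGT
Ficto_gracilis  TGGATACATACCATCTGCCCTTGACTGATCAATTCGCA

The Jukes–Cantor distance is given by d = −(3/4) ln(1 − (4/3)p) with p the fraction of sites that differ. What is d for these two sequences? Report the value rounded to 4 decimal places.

0.3241

Mismatches occur at site 6 (C/A), site 8 (T/A), site 11 (G/C), site 12 (A/C), site 13 (C/A), site 25 (A/C), site 30 (G/C), site 33 (A/T), site 37 (G/C), site 38 (T/A).
p = 10/38 = 0.263158.
d = −0.75 · ln(1 − (4/3)·0.263158) = −0.75 · ln(0.649123) = −0.75 · (-0.432133) = 0.3241.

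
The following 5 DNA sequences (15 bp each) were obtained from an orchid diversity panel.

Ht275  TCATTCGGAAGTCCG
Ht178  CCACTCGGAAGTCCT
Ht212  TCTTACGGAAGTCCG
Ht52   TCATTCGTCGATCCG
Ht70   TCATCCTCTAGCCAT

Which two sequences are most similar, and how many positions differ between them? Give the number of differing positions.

2

Pairwise Hamming distances:
  Ht275 vs Ht178: 3
  Ht275 vs Ht212: 2
  Ht275 vs Ht52: 4
  Ht275 vs Ht70: 7
  Ht178 vs Ht212: 5
  Ht178 vs Ht52: 7
  Ht178 vs Ht70: 8
  Ht212 vs Ht52: 6
  Ht212 vs Ht70: 8
  Ht52 vs Ht70: 9
The smallest is 2, between Ht275 and Ht212.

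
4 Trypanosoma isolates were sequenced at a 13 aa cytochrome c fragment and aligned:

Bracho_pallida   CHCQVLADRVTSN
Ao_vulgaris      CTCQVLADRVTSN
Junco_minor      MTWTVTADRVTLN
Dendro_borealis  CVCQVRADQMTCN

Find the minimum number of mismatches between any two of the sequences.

1

Pairwise Hamming distances:
  Bracho_pallida vs Ao_vulgaris: 1
  Bracho_pallida vs Junco_minor: 6
  Bracho_pallida vs Dendro_borealis: 5
  Ao_vulgaris vs Junco_minor: 5
  Ao_vulgaris vs Dendro_borealis: 5
  Junco_minor vs Dendro_borealis: 8
The smallest is 1, between Bracho_pallida and Ao_vulgaris.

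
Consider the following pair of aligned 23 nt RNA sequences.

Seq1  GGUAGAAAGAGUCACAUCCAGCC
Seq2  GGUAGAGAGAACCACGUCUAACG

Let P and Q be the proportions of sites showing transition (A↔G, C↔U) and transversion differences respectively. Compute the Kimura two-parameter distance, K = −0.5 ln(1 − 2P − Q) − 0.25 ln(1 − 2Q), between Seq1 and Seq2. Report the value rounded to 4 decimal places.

0.4392

The sequences differ at positions 7 (A/G, transition), 11 (G/A, transition), 12 (U/C, transition), 16 (A/G, transition), 19 (C/U, transition), 21 (G/A, transition), 23 (C/G, transversion).
Of the 7 differences, 6 transitions and 1 transversion over 23 sites: P = 6/23 = 0.260870, Q = 1/23 = 0.043478.
d = −0.5·ln(0.434782) − 0.25·ln(0.913044) = −0.5·(-0.832911) − 0.25·(-0.090971) = 0.4392.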